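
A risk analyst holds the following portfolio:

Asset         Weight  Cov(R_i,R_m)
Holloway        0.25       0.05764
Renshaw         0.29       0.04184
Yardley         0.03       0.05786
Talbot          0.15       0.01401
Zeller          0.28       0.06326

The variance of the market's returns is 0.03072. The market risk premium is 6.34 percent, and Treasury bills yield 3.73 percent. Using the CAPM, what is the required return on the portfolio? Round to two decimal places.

β_Holloway = 0.05764 / 0.03072 = 1.8763
β_Renshaw = 0.04184 / 0.03072 = 1.3620
β_Yardley = 0.05786 / 0.03072 = 1.8835
β_Talbot = 0.01401 / 0.03072 = 0.4561
β_Zeller = 0.06326 / 0.03072 = 2.0592
β_P = Σ w_i β_i = 0.25×1.8763 + 0.29×1.3620 + 0.03×1.8835 + 0.15×0.4561 + 0.28×2.0592 = 1.5656
E(R_P) = R_f + β_P × MRP = 3.73% + 1.5656 × 6.34% = 13.66%

13.66%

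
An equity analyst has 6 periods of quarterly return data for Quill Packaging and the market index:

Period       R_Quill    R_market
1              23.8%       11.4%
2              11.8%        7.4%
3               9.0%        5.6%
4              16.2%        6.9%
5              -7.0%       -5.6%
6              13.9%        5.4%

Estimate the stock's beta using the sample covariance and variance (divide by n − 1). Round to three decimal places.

1.743

Mean R_i = (23.8 + 11.8 + 9.0 + 16.2 − 7.0 + 13.9) / 6 = 11.2833%
Mean R_m = (11.4 + 7.4 + 5.6 + 6.9 − 5.6 + 5.4) / 6 = 5.1833%
Σ(R_i − R̄_i)(R_m − R̄_m) = 284.1683  ⇒  Cov = 284.1683 / 5 = 56.8337
Σ(R_m − R̄_m)² = 163.0083  ⇒  Var(R_m) = 163.0083 / 5 = 32.6017
β = Cov / Var(R_m) = 56.8337 / 32.6017 = 1.7433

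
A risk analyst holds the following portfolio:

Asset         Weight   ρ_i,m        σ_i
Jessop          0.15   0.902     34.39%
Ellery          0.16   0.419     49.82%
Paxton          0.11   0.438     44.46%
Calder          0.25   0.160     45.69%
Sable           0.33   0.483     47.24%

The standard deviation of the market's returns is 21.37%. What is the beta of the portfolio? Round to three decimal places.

0.912

β_Jessop = 0.902 × 34.39% / 21.37% = 1.4516
β_Ellery = 0.419 × 49.82% / 21.37% = 0.9768
β_Paxton = 0.438 × 44.46% / 21.37% = 0.9113
β_Calder = 0.160 × 45.69% / 21.37% = 0.3421
β_Sable = 0.483 × 47.24% / 21.37% = 1.0677
β_P = Σ w_i β_i = 0.15×1.4516 + 0.16×0.9768 + 0.11×0.9113 + 0.25×0.3421 + 0.33×1.0677 = 0.9121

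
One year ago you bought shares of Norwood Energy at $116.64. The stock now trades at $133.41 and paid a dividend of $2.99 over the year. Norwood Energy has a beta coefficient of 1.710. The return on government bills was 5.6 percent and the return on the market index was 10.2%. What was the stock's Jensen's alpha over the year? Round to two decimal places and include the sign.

+3.48%

Realised HPR = (P1 + D1 − P0) / P0 = (133.41 + 2.99 − 116.64) / 116.64 = 19.76 / 116.64 = 16.9410%
MRP = 10.2% − 5.6% = 4.60%
CAPM required = R_f + β·MRP = 5.6% + 1.710 × 4.6% = 13.4660%
α = realised − required = 16.9410% − 13.4660% = +3.48%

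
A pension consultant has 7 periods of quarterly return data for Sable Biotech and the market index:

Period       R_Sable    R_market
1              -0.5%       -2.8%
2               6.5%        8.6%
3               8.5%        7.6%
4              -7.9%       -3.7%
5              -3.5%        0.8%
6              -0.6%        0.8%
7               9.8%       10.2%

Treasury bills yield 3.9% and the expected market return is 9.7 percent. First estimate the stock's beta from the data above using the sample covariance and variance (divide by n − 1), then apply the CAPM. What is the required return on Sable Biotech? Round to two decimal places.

Mean R_i = (-0.5 + 6.5 + 8.5 − 7.9 − 3.5 − 0.6 + 9.8) / 7 = 1.7571%
Mean R_m = (-2.8 + 8.6 + 7.6 − 3.7 + 0.8 + 0.8 + 10.2) / 7 = 3.0714%
Σ(R_i − R̄_i)(R_m − R̄_m) = 210.0314  ⇒  Cov = 210.0314 / 6 = 35.0052
Σ(R_m − R̄_m)² = 192.5343  ⇒  Var(R_m) = 192.5343 / 6 = 32.0891
β = Cov / Var(R_m) = 35.0052 / 32.0891 = 1.0909
MRP = 9.7% − 3.9% = 5.80%
E(R) = R_f + β × MRP = 3.9% + 1.0909 × 5.8% = 10.23%

10.23%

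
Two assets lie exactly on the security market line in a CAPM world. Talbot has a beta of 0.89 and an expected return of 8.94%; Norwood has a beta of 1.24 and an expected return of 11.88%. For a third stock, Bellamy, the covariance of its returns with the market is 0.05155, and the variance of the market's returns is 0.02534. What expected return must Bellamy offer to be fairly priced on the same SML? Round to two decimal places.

18.55%

MRP = (11.88% − 8.94%) / (1.24 − 0.89) = 8.4000%
R_f = 8.94% − 0.89 × 8.4000% = 1.4640%
β_Bellamy = Cov / Var(R_m) = 0.05155 / 0.02534 = 2.0343
E(R_Bellamy) = R_f + β × MRP = 1.4640% + 2.0343 × 8.4000% = 18.55%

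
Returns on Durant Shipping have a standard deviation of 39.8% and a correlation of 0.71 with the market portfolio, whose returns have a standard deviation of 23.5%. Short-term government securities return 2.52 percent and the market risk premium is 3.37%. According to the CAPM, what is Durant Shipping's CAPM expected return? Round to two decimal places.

β = ρ × σ_i / σ_m = 0.71 × 39.8% / 23.5% = 1.2025
E(R) = 2.52% + 1.2025 × 3.37% = 6.57%

6.57%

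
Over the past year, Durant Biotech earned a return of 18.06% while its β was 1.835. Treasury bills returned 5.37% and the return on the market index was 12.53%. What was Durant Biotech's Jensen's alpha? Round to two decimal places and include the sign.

Market excess return = 12.53% − 5.37% = 7.16%
CAPM benchmark = R_f + β(R_m − R_f) = 5.37% + 1.835 × 7.16% = 18.50860%
α = actual − benchmark = 18.06% − 18.50860% = -0.45%

-0.45%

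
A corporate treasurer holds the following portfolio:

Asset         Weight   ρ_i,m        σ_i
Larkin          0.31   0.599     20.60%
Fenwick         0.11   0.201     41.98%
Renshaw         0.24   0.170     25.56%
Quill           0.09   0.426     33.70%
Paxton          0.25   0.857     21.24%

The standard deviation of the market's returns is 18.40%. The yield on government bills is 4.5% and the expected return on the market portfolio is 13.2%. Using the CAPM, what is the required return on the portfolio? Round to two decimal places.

10.00%

β_Larkin = 0.599 × 20.60% / 18.40% = 0.6706
β_Fenwick = 0.201 × 41.98% / 18.40% = 0.4586
β_Renshaw = 0.170 × 25.56% / 18.40% = 0.2362
β_Quill = 0.426 × 33.70% / 18.40% = 0.7802
β_Paxton = 0.857 × 21.24% / 18.40% = 0.9893
β_P = Σ w_i β_i = 0.31×0.6706 + 0.11×0.4586 + 0.24×0.2362 + 0.09×0.7802 + 0.25×0.9893 = 0.6326
MRP = 13.2% − 4.5% = 8.70%
E(R_P) = R_f + β_P × MRP = 4.5% + 0.6326 × 8.7% = 10.00%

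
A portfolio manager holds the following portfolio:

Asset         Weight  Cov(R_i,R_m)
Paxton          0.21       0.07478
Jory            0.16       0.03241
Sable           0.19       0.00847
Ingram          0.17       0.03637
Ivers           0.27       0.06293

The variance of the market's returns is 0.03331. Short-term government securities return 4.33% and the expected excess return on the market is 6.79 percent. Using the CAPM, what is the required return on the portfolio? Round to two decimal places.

13.64%

β_Paxton = 0.07478 / 0.03331 = 2.2450
β_Jory = 0.03241 / 0.03331 = 0.9730
β_Sable = 0.00847 / 0.03331 = 0.2543
β_Ingram = 0.03637 / 0.03331 = 1.0919
β_Ivers = 0.06293 / 0.03331 = 1.8892
β_P = Σ w_i β_i = 0.21×2.2450 + 0.16×0.9730 + 0.19×0.2543 + 0.17×1.0919 + 0.27×1.8892 = 1.3712
E(R_P) = R_f + β_P × MRP = 4.33% + 1.3712 × 6.79% = 13.64%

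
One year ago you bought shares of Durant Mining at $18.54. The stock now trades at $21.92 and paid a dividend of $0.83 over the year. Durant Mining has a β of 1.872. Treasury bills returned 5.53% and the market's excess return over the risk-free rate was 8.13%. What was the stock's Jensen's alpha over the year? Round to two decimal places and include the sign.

Realised HPR = (P1 + D1 − P0) / P0 = (21.92 + 0.83 − 18.54) / 18.54 = 4.21 / 18.54 = 22.7077%
CAPM required = R_f + β·MRP = 5.53% + 1.872 × 8.13% = 20.74936%
α = realised − required = 22.7077% − 20.74936% = +1.96%

+1.96%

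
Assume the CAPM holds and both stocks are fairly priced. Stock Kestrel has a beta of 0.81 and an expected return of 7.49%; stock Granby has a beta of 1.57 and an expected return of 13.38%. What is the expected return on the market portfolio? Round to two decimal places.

8.96%

Both satisfy E(R) = R_f + β·MRP, so the slope of the SML is
MRP = (13.38% − 7.49%) / (1.57 − 0.81) = 5.89% / 0.76 = 7.7500%
R_f = E(R_Kestrel) − β_Kestrel·MRP = 7.49% − 0.81 × 7.7500% = 1.2125%
E(R_m) = R_f + MRP = 1.2125% + 7.7500% = 8.96%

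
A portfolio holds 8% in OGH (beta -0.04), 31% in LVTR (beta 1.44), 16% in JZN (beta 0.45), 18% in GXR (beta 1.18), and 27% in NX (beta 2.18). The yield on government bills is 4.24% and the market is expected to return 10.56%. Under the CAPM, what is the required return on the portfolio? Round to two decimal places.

β_P = Σ w_i β_i = 0.08×-0.04 + 0.31×1.44 + 0.16×0.45 + 0.18×1.18 + 0.27×2.18 = 1.3162
MRP = 10.56% − 4.24% = 6.32%
E(R_P) = R_f + β_P × MRP = 4.24% + 1.3162 × 6.32% = 12.56%

12.56%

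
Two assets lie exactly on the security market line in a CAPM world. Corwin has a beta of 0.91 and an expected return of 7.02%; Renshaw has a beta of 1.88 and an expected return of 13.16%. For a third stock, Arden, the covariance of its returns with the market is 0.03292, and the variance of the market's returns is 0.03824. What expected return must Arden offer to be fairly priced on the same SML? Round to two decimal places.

MRP = (13.16% − 7.02%) / (1.88 − 0.91) = 6.3299%
R_f = 7.02% − 0.91 × 6.3299% = 1.2598%
β_Arden = Cov / Var(R_m) = 0.03292 / 0.03824 = 0.8609
E(R_Arden) = R_f + β × MRP = 1.2598% + 0.8609 × 6.3299% = 6.71%

6.71%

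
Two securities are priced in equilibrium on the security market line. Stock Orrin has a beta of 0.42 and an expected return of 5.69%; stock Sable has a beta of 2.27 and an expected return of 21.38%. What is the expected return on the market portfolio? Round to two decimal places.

10.61%

Both satisfy E(R) = R_f + β·MRP, so the slope of the SML is
MRP = (21.38% − 5.69%) / (2.27 − 0.42) = 15.69% / 1.85 = 8.4811%
R_f = E(R_Orrin) − β_Orrin·MRP = 5.69% − 0.42 × 8.4811% = 2.1279%
E(R_m) = R_f + MRP = 2.1279% + 8.4811% = 10.61%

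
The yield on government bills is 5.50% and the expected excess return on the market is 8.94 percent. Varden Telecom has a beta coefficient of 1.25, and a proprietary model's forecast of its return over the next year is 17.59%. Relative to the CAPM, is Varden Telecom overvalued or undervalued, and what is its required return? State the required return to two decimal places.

Required return = R_f + β·MRP = 5.50% + 1.25 × 8.94% = 16.68%
Forecast 17.59% > required 16.68% → the stock plots above the SML → undervalued.

Undervalued; required return 16.68%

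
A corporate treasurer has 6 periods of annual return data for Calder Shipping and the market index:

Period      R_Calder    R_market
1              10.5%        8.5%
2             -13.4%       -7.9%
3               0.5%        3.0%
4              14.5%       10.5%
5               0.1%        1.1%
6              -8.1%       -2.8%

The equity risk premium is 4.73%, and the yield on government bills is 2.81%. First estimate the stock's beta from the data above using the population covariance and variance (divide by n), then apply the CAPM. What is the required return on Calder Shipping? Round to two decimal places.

Mean R_i = (10.5 − 13.4 + 0.5 + 14.5 + 0.1 − 8.1) / 6 = 0.6833%
Mean R_m = (8.5 − 7.9 + 3.0 + 10.5 + 1.1 − 2.8) / 6 = 2.0667%
Σ(R_i − R̄_i)(R_m − R̄_m) = 363.1767  ⇒  Cov = 363.1767 / 6 = 60.5295
Σ(R_m − R̄_m)² = 237.3333  ⇒  Var(R_m) = 237.3333 / 6 = 39.5556
β = Cov / Var(R_m) = 60.5295 / 39.5556 = 1.5302
E(R) = R_f + β × MRP = 2.81% + 1.5302 × 4.73% = 10.05%

10.05%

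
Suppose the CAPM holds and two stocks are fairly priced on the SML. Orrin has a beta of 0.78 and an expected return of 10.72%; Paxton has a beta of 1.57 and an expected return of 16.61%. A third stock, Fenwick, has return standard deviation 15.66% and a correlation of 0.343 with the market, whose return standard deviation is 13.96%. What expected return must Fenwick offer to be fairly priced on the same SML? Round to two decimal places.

MRP = (16.61% − 10.72%) / (1.57 − 0.78) = 7.4557%
R_f = 10.72% − 0.78 × 7.4557% = 4.9046%
β_Fenwick = ρ·σ_i/σ_m = 0.343 × 15.66 / 13.96 = 0.3848
E(R_Fenwick) = R_f + β × MRP = 4.9046% + 0.3848 × 7.4557% = 7.77%

7.77%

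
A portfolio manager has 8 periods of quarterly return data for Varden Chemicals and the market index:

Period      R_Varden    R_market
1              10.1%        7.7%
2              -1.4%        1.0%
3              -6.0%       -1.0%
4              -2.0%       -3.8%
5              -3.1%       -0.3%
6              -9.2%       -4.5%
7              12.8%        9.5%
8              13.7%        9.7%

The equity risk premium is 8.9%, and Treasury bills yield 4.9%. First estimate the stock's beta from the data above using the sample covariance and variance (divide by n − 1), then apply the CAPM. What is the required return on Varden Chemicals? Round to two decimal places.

18.06%

Mean R_i = (10.1 − 1.4 − 6.0 − 2.0 − 3.1 − 9.2 + 12.8 + 13.7) / 8 = 1.8625%
Mean R_m = (7.7 + 1.0 − 1.0 − 3.8 − 0.3 − 4.5 + 9.5 + 9.7) / 8 = 2.2875%
Σ(R_i − R̄_i)(R_m − R̄_m) = 352.7063  ⇒  Cov = 352.7063 / 7 = 50.3866
Σ(R_m − R̄_m)² = 238.5488  ⇒  Var(R_m) = 238.5488 / 7 = 34.0784
β = Cov / Var(R_m) = 50.3866 / 34.0784 = 1.4785
E(R) = R_f + β × MRP = 4.9% + 1.4785 × 8.9% = 18.06%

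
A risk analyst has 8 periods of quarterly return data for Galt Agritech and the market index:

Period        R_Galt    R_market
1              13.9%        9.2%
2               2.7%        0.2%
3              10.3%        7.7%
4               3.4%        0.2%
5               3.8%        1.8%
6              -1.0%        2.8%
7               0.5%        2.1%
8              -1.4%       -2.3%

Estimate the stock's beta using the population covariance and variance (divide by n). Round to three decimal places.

1.221

Mean R_i = (13.9 + 2.7 + 10.3 + 3.4 + 3.8 − 1.0 + 0.5 − 1.4) / 8 = 4.0250%
Mean R_m = (9.2 + 0.2 + 7.7 + 0.2 + 1.8 + 2.8 + 2.1 − 2.3) / 8 = 2.7125%
Σ(R_i − R̄_i)(R_m − R̄_m) = 129.3775  ⇒  Cov = 129.3775 / 8 = 16.1722
Σ(R_m − R̄_m)² = 105.9288  ⇒  Var(R_m) = 105.9288 / 8 = 13.2411
β = Cov / Var(R_m) = 16.1722 / 13.2411 = 1.2214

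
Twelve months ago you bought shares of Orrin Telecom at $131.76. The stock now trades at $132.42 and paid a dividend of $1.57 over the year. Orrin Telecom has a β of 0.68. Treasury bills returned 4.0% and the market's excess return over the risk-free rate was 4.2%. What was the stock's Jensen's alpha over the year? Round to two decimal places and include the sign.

-5.16%

Realised HPR = (P1 + D1 − P0) / P0 = (132.42 + 1.57 − 131.76) / 131.76 = 2.23 / 131.76 = 1.6925%
CAPM required = R_f + β·MRP = 4.0% + 0.68 × 4.2% = 6.8560%
α = realised − required = 1.6925% − 6.8560% = -5.16%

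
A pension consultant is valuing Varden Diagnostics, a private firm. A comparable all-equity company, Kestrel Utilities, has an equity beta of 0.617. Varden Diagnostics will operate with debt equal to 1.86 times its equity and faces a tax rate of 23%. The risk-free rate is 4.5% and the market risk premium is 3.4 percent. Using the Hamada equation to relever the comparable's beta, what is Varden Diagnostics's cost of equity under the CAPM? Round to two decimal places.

9.60%

β_L = β_U × [1 + (1 − t)(D/E)] = 0.617 × [1 + (1 − 0.23) × 1.86]
    = 0.617 × [1 + 0.77 × 1.86] = 0.617 × 2.4322 = 1.5007
E(R) = R_f + β_L × MRP = 4.5% + 1.5007 × 3.4% = 9.60%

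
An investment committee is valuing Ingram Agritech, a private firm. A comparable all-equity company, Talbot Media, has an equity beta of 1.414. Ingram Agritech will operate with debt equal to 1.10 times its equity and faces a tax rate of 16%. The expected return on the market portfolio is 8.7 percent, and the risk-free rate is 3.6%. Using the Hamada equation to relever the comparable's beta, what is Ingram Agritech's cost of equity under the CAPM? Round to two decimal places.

β_L = β_U × [1 + (1 − t)(D/E)] = 1.414 × [1 + (1 − 0.16) × 1.10]
    = 1.414 × [1 + 0.84 × 1.10] = 1.414 × 1.9240 = 2.7205
MRP = 8.7% − 3.6% = 5.10%
E(R) = R_f + β_L × MRP = 3.6% + 2.7205 × 5.1% = 17.47%

17.47%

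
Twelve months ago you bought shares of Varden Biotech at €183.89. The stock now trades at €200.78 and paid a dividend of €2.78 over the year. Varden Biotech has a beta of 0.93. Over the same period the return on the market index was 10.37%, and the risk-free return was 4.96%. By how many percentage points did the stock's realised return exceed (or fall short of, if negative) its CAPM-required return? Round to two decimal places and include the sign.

+0.71%

Realised HPR = (P1 + D1 − P0) / P0 = (200.78 + 2.78 − 183.89) / 183.89 = 19.67 / 183.89 = 10.6966%
MRP = 10.37% − 4.96% = 5.41%
CAPM required = R_f + β·MRP = 4.96% + 0.93 × 5.41% = 9.9913%
α = realised − required = 10.6966% − 9.9913% = +0.71%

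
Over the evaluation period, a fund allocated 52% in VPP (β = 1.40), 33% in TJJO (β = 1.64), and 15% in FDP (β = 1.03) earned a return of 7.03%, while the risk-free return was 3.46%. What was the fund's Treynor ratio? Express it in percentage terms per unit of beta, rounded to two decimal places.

2.51%

β_P = 0.52×1.40 + 0.33×1.64 + 0.15×1.03 = 1.4237
Treynor = (R_P − R_f) / β_P = (7.03% − 3.46%) / 1.4237 = 3.57% / 1.4237 = 2.51%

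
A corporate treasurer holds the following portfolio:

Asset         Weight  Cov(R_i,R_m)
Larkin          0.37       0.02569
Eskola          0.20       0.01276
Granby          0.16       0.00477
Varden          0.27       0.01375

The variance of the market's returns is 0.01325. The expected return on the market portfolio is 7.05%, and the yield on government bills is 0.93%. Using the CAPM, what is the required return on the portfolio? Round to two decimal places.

β_Larkin = 0.02569 / 0.01325 = 1.9389
β_Eskola = 0.01276 / 0.01325 = 0.9630
β_Granby = 0.00477 / 0.01325 = 0.3600
β_Varden = 0.01375 / 0.01325 = 1.0377
β_P = Σ w_i β_i = 0.37×1.9389 + 0.20×0.9630 + 0.16×0.3600 + 0.27×1.0377 = 1.2478
MRP = 7.05% − 0.93% = 6.12%
E(R_P) = R_f + β_P × MRP = 0.93% + 1.2478 × 6.12% = 8.57%

8.57%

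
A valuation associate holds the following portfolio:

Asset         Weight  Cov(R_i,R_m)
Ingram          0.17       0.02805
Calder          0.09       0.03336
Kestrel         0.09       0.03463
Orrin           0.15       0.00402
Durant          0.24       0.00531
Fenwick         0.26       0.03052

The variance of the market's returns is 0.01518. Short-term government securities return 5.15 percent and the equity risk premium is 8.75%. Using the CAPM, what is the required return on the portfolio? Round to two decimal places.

17.08%

β_Ingram = 0.02805 / 0.01518 = 1.8478
β_Calder = 0.03336 / 0.01518 = 2.1976
β_Kestrel = 0.03463 / 0.01518 = 2.2813
β_Orrin = 0.00402 / 0.01518 = 0.2648
β_Durant = 0.00531 / 0.01518 = 0.3498
β_Fenwick = 0.03052 / 0.01518 = 2.0105
β_P = Σ w_i β_i = 0.17×1.8478 + 0.09×2.1976 + 0.09×2.2813 + 0.15×0.2648 + 0.24×0.3498 + 0.26×2.0105 = 1.3636
E(R_P) = R_f + β_P × MRP = 5.15% + 1.3636 × 8.75% = 17.08%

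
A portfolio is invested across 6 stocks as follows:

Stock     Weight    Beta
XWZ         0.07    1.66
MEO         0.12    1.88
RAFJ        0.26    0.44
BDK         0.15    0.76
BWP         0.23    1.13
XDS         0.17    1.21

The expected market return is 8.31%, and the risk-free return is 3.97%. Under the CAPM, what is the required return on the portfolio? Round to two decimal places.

β_P = Σ w_i β_i = 0.07×1.66 + 0.12×1.88 + 0.26×0.44 + 0.15×0.76 + 0.23×1.13 + 0.17×1.21 = 1.0358
MRP = 8.31% − 3.97% = 4.34%
E(R_P) = R_f + β_P × MRP = 3.97% + 1.0358 × 4.34% = 8.47%

8.47%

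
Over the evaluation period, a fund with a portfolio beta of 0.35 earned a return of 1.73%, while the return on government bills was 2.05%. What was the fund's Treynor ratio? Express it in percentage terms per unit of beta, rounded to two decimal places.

-0.91%

Treynor = (R_P − R_f) / β_P = (1.73% − 2.05%) / 0.3500 = -0.32% / 0.3500 = -0.91%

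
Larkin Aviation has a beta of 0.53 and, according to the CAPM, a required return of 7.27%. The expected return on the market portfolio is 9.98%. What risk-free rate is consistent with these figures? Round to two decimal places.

4.21%

E(R) = R_f + β(E(R_m) − R_f) = R_f(1 − β) + β·E(R_m)
7.27% = R_f × (1 − 0.53) + 0.53 × 9.98%
7.27% = R_f × 0.47 + 5.2894%
R_f = (7.27% − 5.2894%) / 0.47 = 4.21%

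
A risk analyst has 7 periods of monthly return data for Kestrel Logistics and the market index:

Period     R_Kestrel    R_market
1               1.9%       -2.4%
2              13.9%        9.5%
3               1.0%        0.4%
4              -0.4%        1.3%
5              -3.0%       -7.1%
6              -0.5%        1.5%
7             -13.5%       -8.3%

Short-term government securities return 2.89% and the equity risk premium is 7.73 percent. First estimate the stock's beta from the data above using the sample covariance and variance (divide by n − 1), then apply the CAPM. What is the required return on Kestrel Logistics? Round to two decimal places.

12.19%

Mean R_i = (1.9 + 13.9 + 1.0 − 0.4 − 3.0 − 0.5 − 13.5) / 7 = -0.0857%
Mean R_m = (-2.4 + 9.5 + 0.4 + 1.3 − 7.1 + 1.5 − 8.3) / 7 = -0.7286%
Σ(R_i − R̄_i)(R_m − R̄_m) = 259.5329  ⇒  Cov = 259.5329 / 6 = 43.2555
Σ(R_m − R̄_m)² = 215.6943  ⇒  Var(R_m) = 215.6943 / 6 = 35.9491
β = Cov / Var(R_m) = 43.2555 / 35.9491 = 1.2032
E(R) = R_f + β × MRP = 2.89% + 1.2032 × 7.73% = 12.19%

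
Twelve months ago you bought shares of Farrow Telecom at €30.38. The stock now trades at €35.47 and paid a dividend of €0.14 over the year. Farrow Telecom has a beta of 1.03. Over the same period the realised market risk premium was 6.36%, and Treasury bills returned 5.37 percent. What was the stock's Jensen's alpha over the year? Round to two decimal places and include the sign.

Realised HPR = (P1 + D1 − P0) / P0 = (35.47 + 0.14 − 30.38) / 30.38 = 5.23 / 30.38 = 17.2153%
CAPM required = R_f + β·MRP = 5.37% + 1.03 × 6.36% = 11.9208%
α = realised − required = 17.2153% − 11.9208% = +5.29%

+5.29%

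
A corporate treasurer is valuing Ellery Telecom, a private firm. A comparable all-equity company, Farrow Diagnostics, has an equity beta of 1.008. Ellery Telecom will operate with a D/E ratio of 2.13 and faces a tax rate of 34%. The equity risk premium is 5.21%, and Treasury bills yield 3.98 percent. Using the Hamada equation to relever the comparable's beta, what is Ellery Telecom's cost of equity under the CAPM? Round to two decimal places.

β_L = β_U × [1 + (1 − t)(D/E)] = 1.008 × [1 + (1 − 0.34) × 2.13]
    = 1.008 × [1 + 0.66 × 2.13] = 1.008 × 2.4058 = 2.4250
E(R) = R_f + β_L × MRP = 3.98% + 2.4250 × 5.21% = 16.61%

16.61%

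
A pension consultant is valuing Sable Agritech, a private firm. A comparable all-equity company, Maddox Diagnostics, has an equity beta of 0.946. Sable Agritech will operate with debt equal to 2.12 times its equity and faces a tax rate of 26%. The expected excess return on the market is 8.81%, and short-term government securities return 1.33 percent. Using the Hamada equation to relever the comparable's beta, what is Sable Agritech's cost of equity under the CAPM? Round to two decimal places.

22.74%

β_L = β_U × [1 + (1 − t)(D/E)] = 0.946 × [1 + (1 − 0.26) × 2.12]
    = 0.946 × [1 + 0.74 × 2.12] = 0.946 × 2.5688 = 2.4301
E(R) = R_f + β_L × MRP = 1.33% + 2.4301 × 8.81% = 22.74%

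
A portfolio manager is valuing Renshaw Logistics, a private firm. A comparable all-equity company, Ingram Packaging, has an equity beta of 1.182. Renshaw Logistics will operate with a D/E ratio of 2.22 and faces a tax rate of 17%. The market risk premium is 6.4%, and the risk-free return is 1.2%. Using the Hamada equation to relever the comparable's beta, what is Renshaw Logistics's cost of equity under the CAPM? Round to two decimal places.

22.70%

β_L = β_U × [1 + (1 − t)(D/E)] = 1.182 × [1 + (1 − 0.17) × 2.22]
    = 1.182 × [1 + 0.83 × 2.22] = 1.182 × 2.8426 = 3.3600
E(R) = R_f + β_L × MRP = 1.2% + 3.3600 × 6.4% = 22.70%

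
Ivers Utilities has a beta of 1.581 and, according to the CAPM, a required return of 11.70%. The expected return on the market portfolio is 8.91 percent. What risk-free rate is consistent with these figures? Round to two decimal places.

E(R) = R_f + β(E(R_m) − R_f) = R_f(1 − β) + β·E(R_m)
11.70% = R_f × (1 − 1.581) + 1.581 × 8.91%
11.70% = R_f × -0.581 + 14.08671%
R_f = (11.70% − 14.08671%) / -0.581 = 4.11%

4.11%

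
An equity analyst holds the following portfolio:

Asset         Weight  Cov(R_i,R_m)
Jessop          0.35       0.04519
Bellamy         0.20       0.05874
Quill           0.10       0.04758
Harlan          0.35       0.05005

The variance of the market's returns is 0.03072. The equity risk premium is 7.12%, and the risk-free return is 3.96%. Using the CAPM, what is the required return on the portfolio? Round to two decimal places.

β_Jessop = 0.04519 / 0.03072 = 1.4710
β_Bellamy = 0.05874 / 0.03072 = 1.9121
β_Quill = 0.04758 / 0.03072 = 1.5488
β_Harlan = 0.05005 / 0.03072 = 1.6292
β_P = Σ w_i β_i = 0.35×1.4710 + 0.20×1.9121 + 0.10×1.5488 + 0.35×1.6292 = 1.6224
E(R_P) = R_f + β_P × MRP = 3.96% + 1.6224 × 7.12% = 15.51%

15.51%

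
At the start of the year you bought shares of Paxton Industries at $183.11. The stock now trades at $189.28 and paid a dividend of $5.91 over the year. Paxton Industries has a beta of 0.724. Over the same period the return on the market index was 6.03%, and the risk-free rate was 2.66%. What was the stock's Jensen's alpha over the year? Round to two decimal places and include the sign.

Realised HPR = (P1 + D1 − P0) / P0 = (189.28 + 5.91 − 183.11) / 183.11 = 12.08 / 183.11 = 6.5971%
MRP = 6.03% − 2.66% = 3.37%
CAPM required = R_f + β·MRP = 2.66% + 0.724 × 3.37% = 5.09988%
α = realised − required = 6.5971% − 5.09988% = +1.50%

+1.50%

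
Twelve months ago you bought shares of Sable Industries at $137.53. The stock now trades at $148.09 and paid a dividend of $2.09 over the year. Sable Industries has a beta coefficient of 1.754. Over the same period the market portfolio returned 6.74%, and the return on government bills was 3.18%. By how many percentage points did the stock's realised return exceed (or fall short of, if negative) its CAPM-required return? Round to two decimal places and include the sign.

-0.23%

Realised HPR = (P1 + D1 − P0) / P0 = (148.09 + 2.09 − 137.53) / 137.53 = 12.65 / 137.53 = 9.1980%
MRP = 6.74% − 3.18% = 3.56%
CAPM required = R_f + β·MRP = 3.18% + 1.754 × 3.56% = 9.42424%
α = realised − required = 9.1980% − 9.42424% = -0.23%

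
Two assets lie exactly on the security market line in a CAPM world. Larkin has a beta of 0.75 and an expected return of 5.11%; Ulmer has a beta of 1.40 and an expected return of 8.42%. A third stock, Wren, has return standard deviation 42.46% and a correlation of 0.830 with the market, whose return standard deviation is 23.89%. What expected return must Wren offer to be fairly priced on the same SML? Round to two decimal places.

MRP = (8.42% − 5.11%) / (1.40 − 0.75) = 5.0923%
R_f = 5.11% − 0.75 × 5.0923% = 1.2908%
β_Wren = ρ·σ_i/σ_m = 0.830 × 42.46 / 23.89 = 1.4752
E(R_Wren) = R_f + β × MRP = 1.2908% + 1.4752 × 5.0923% = 8.80%

8.80%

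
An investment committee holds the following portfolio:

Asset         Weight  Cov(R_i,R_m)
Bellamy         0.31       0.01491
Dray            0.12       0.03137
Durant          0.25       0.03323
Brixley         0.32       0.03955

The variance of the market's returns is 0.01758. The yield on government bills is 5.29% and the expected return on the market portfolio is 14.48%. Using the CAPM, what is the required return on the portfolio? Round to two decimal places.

β_Bellamy = 0.01491 / 0.01758 = 0.8481
β_Dray = 0.03137 / 0.01758 = 1.7844
β_Durant = 0.03323 / 0.01758 = 1.8902
β_Brixley = 0.03955 / 0.01758 = 2.2497
β_P = Σ w_i β_i = 0.31×0.8481 + 0.12×1.7844 + 0.25×1.8902 + 0.32×2.2497 = 1.6695
MRP = 14.48% − 5.29% = 9.19%
E(R_P) = R_f + β_P × MRP = 5.29% + 1.6695 × 9.19% = 20.63%

20.63%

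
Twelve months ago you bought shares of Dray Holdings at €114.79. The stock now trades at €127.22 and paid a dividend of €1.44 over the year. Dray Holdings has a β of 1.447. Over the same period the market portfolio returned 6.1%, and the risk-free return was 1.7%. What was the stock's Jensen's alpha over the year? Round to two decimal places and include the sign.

+4.02%

Realised HPR = (P1 + D1 − P0) / P0 = (127.22 + 1.44 − 114.79) / 114.79 = 13.87 / 114.79 = 12.0829%
MRP = 6.1% − 1.7% = 4.40%
CAPM required = R_f + β·MRP = 1.7% + 1.447 × 4.4% = 8.0668%
α = realised − required = 12.0829% − 8.0668% = +4.02%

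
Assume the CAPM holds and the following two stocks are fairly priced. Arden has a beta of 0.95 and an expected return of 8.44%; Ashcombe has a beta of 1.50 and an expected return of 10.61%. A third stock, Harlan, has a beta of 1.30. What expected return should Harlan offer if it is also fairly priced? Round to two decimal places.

9.82%

MRP (SML slope) = (10.61% − 8.44%) / (1.50 − 0.95) = 2.17% / 0.55 = 3.9455%
R_f (intercept) = 8.44% − 0.95 × 3.9455% = 4.6918%
E(R_Harlan) = R_f + β × MRP = 4.6918% + 1.30 × 3.9455% = 9.82%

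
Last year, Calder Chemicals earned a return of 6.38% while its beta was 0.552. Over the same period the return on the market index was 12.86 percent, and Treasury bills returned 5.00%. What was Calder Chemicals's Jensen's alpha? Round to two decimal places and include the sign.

-2.96%

Market excess return = 12.86% − 5.00% = 7.86%
CAPM benchmark = R_f + β(R_m − R_f) = 5.00% + 0.552 × 7.86% = 9.33872%
α = actual − benchmark = 6.38% − 9.33872% = -2.96%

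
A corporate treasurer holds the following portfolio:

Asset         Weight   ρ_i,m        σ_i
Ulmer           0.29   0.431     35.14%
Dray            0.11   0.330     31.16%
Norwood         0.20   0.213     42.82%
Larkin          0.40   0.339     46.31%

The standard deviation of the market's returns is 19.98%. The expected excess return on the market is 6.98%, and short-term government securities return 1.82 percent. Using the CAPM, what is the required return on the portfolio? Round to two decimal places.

6.58%

β_Ulmer = 0.431 × 35.14% / 19.98% = 0.7580
β_Dray = 0.330 × 31.16% / 19.98% = 0.5147
β_Norwood = 0.213 × 42.82% / 19.98% = 0.4565
β_Larkin = 0.339 × 46.31% / 19.98% = 0.7857
β_P = Σ w_i β_i = 0.29×0.7580 + 0.11×0.5147 + 0.20×0.4565 + 0.40×0.7857 = 0.6820
E(R_P) = R_f + β_P × MRP = 1.82% + 0.6820 × 6.98% = 6.58%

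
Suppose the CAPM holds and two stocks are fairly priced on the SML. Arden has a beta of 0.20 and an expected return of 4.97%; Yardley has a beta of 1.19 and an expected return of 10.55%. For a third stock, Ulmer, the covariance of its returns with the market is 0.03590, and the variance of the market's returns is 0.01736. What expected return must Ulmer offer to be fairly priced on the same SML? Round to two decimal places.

MRP = (10.55% − 4.97%) / (1.19 − 0.20) = 5.6364%
R_f = 4.97% − 0.20 × 5.6364% = 3.8427%
β_Ulmer = Cov / Var(R_m) = 0.03590 / 0.01736 = 2.0680
E(R_Ulmer) = R_f + β × MRP = 3.8427% + 2.0680 × 5.6364% = 15.50%

15.50%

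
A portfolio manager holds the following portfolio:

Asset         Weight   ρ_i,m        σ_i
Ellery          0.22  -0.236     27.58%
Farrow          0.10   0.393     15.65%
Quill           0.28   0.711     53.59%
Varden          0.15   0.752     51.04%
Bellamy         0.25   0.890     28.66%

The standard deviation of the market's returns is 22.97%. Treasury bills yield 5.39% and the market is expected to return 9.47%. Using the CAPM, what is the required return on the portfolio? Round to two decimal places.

β_Ellery = -0.236 × 27.58% / 22.97% = -0.2834
β_Farrow = 0.393 × 15.65% / 22.97% = 0.2678
β_Quill = 0.711 × 53.59% / 22.97% = 1.6588
β_Varden = 0.752 × 51.04% / 22.97% = 1.6710
β_Bellamy = 0.890 × 28.66% / 22.97% = 1.1105
β_P = Σ w_i β_i = 0.22×-0.2834 + 0.10×0.2678 + 0.28×1.6588 + 0.15×1.6710 + 0.25×1.1105 = 0.9572
MRP = 9.47% − 5.39% = 4.08%
E(R_P) = R_f + β_P × MRP = 5.39% + 0.9572 × 4.08% = 9.30%

9.30%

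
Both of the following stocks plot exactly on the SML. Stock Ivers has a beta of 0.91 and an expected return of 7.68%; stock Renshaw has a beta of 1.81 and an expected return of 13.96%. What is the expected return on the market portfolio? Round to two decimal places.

Both satisfy E(R) = R_f + β·MRP, so the slope of the SML is
MRP = (13.96% − 7.68%) / (1.81 − 0.91) = 6.28% / 0.90 = 6.9778%
R_f = E(R_Ivers) − β_Ivers·MRP = 7.68% − 0.91 × 6.9778% = 1.3302%
E(R_m) = R_f + MRP = 1.3302% + 6.9778% = 8.31%

8.31%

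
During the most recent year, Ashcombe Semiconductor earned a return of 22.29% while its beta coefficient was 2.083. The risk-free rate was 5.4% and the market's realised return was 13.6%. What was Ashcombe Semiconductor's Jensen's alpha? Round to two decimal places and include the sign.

-0.19%

Market excess return = 13.6% − 5.4% = 8.20%
CAPM benchmark = R_f + β(R_m − R_f) = 5.4% + 2.083 × 8.2% = 22.4806%
α = actual − benchmark = 22.29% − 22.4806% = -0.19%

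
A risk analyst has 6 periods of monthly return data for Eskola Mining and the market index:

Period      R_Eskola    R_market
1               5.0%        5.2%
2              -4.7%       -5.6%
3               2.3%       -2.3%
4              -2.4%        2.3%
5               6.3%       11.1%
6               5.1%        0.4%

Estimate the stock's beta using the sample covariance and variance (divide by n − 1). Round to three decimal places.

Mean R_i = (5.0 − 4.7 + 2.3 − 2.4 + 6.3 + 5.1) / 6 = 1.9333%
Mean R_m = (5.2 − 5.6 − 2.3 + 2.3 + 11.1 + 0.4) / 6 = 1.8500%
Σ(R_i − R̄_i)(R_m − R̄_m) = 92.0200  ⇒  Cov = 92.0200 / 5 = 18.4040
Σ(R_m − R̄_m)² = 171.8150  ⇒  Var(R_m) = 171.8150 / 5 = 34.3630
β = Cov / Var(R_m) = 18.4040 / 34.3630 = 0.5356

0.536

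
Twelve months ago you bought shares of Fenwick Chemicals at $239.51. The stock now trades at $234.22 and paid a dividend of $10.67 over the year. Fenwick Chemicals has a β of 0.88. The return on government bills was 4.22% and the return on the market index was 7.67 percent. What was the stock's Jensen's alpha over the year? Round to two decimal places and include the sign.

Realised HPR = (P1 + D1 − P0) / P0 = (234.22 + 10.67 − 239.51) / 239.51 = 5.38 / 239.51 = 2.2463%
MRP = 7.67% − 4.22% = 3.45%
CAPM required = R_f + β·MRP = 4.22% + 0.88 × 3.45% = 7.2560%
α = realised − required = 2.2463% − 7.2560% = -5.01%

-5.01%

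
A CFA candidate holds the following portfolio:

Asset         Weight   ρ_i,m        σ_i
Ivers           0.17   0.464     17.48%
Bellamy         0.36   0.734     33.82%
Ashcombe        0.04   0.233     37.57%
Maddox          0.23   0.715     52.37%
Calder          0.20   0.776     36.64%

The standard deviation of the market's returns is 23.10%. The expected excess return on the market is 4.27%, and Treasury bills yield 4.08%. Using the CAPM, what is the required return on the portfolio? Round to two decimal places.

8.69%

β_Ivers = 0.464 × 17.48% / 23.10% = 0.3511
β_Bellamy = 0.734 × 33.82% / 23.10% = 1.0746
β_Ashcombe = 0.233 × 37.57% / 23.10% = 0.3790
β_Maddox = 0.715 × 52.37% / 23.10% = 1.6210
β_Calder = 0.776 × 36.64% / 23.10% = 1.2309
β_P = Σ w_i β_i = 0.17×0.3511 + 0.36×1.0746 + 0.04×0.3790 + 0.23×1.6210 + 0.20×1.2309 = 1.0807
E(R_P) = R_f + β_P × MRP = 4.08% + 1.0807 × 4.27% = 8.69%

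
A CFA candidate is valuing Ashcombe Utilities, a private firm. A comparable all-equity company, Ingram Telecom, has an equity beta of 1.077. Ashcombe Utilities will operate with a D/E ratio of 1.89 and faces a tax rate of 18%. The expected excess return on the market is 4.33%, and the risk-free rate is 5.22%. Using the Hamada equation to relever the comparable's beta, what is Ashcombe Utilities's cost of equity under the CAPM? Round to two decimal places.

β_L = β_U × [1 + (1 − t)(D/E)] = 1.077 × [1 + (1 − 0.18) × 1.89]
    = 1.077 × [1 + 0.82 × 1.89] = 1.077 × 2.5498 = 2.7461
E(R) = R_f + β_L × MRP = 5.22% + 2.7461 × 4.33% = 17.11%

17.11%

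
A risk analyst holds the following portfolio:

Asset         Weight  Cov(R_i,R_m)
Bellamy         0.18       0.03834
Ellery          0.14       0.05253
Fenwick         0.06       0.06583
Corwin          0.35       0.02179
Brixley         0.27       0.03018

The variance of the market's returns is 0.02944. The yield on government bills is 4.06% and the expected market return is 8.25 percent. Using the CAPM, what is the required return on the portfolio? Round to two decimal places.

β_Bellamy = 0.03834 / 0.02944 = 1.3023
β_Ellery = 0.05253 / 0.02944 = 1.7843
β_Fenwick = 0.06583 / 0.02944 = 2.2361
β_Corwin = 0.02179 / 0.02944 = 0.7401
β_Brixley = 0.03018 / 0.02944 = 1.0251
β_P = Σ w_i β_i = 0.18×1.3023 + 0.14×1.7843 + 0.06×2.2361 + 0.35×0.7401 + 0.27×1.0251 = 1.1542
MRP = 8.25% − 4.06% = 4.19%
E(R_P) = R_f + β_P × MRP = 4.06% + 1.1542 × 4.19% = 8.90%

8.90%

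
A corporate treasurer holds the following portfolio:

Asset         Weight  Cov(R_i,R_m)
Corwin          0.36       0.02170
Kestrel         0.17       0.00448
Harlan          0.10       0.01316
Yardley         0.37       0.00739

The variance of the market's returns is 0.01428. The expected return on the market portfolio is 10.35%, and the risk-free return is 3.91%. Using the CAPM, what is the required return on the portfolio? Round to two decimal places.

9.60%

β_Corwin = 0.02170 / 0.01428 = 1.5196
β_Kestrel = 0.00448 / 0.01428 = 0.3137
β_Harlan = 0.01316 / 0.01428 = 0.9216
β_Yardley = 0.00739 / 0.01428 = 0.5175
β_P = Σ w_i β_i = 0.36×1.5196 + 0.17×0.3137 + 0.10×0.9216 + 0.37×0.5175 = 0.8840
MRP = 10.35% − 3.91% = 6.44%
E(R_P) = R_f + β_P × MRP = 3.91% + 0.8840 × 6.44% = 9.60%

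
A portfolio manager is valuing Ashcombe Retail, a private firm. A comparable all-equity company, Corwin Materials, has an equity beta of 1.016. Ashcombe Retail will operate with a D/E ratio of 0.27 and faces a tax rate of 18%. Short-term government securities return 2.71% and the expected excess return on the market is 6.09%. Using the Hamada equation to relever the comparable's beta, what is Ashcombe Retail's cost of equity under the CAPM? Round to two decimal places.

10.27%

β_L = β_U × [1 + (1 − t)(D/E)] = 1.016 × [1 + (1 − 0.18) × 0.27]
    = 1.016 × [1 + 0.82 × 0.27] = 1.016 × 1.2214 = 1.2409
E(R) = R_f + β_L × MRP = 2.71% + 1.2409 × 6.09% = 10.27%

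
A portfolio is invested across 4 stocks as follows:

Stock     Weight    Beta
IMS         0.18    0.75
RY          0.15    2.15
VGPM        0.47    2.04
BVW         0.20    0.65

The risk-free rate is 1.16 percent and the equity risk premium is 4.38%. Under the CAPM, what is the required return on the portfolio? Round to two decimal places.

β_P = Σ w_i β_i = 0.18×0.75 + 0.15×2.15 + 0.47×2.04 + 0.20×0.65 = 1.5463
E(R_P) = R_f + β_P × MRP = 1.16% + 1.5463 × 4.38% = 7.93%

7.93%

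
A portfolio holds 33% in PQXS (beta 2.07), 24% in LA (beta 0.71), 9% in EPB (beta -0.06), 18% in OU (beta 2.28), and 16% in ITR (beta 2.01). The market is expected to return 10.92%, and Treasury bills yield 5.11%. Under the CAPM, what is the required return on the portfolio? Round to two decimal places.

β_P = Σ w_i β_i = 0.33×2.07 + 0.24×0.71 + 0.09×-0.06 + 0.18×2.28 + 0.16×2.01 = 1.5801
MRP = 10.92% − 5.11% = 5.81%
E(R_P) = R_f + β_P × MRP = 5.11% + 1.5801 × 5.81% = 14.29%

14.29%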